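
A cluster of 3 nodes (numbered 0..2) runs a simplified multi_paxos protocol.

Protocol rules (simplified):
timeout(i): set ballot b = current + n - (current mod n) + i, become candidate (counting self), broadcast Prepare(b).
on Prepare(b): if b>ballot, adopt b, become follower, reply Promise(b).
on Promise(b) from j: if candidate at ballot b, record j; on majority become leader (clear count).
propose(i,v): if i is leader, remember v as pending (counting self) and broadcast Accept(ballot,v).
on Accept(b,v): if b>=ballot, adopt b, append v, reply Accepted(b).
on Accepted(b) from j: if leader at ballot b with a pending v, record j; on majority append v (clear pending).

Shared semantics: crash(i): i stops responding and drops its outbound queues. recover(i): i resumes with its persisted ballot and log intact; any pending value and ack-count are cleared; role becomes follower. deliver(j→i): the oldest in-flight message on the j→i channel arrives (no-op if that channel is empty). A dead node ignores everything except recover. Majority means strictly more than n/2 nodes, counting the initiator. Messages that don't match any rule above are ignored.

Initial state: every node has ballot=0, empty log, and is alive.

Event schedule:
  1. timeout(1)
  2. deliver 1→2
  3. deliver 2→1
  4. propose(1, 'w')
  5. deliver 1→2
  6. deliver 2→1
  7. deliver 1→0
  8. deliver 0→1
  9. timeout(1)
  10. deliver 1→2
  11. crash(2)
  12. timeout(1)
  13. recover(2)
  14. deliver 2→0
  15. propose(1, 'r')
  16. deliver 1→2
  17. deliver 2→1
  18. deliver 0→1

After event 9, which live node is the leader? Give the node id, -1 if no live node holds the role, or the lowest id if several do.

e1 timeout(1): 1[cand,b=4,-]
e2 deliver 1→2: 2[foll,b=4,-]
e3 deliver 2→1: 1[lead,b=4,-]
e4 propose(1,'w'): ·
e5 deliver 1→2: 2[foll,b=4,w]
e6 deliver 2→1: 1[lead,b=4,w]
e7 deliver 1→0: 0[foll,b=4,-]
e8 deliver 0→1: ·
e9 timeout(1): 1[cand,b=7,w]

-1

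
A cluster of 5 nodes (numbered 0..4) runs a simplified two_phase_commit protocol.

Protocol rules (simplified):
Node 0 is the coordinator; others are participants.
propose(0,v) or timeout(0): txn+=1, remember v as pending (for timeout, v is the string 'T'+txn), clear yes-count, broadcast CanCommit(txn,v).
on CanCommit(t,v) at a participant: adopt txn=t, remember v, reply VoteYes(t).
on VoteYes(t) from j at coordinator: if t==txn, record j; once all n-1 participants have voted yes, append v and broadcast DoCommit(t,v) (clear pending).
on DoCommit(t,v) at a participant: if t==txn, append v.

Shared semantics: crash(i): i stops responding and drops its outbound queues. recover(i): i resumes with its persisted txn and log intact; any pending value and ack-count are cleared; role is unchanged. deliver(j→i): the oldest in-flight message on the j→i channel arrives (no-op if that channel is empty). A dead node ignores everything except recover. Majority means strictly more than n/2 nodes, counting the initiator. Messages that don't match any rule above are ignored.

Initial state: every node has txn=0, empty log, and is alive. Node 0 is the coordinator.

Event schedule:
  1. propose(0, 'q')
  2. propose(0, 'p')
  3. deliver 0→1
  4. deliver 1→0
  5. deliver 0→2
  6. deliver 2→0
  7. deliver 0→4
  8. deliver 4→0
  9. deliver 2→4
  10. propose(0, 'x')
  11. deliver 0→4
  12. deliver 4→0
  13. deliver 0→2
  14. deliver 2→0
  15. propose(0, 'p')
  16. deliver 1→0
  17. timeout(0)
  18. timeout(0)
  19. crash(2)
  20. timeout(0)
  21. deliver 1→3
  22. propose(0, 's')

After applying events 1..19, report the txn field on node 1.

step 1 propose(0,'q'): 0={coor,t=1,log=-}
step 2 propose(0,'p'): 0={coor,t=2,log=-}
step 3 deliver 0→1: 1={part,t=1,log=-}
step 4 deliver 1→0: —
step 5 deliver 0→2: 2={part,t=1,log=-}
step 6 deliver 2→0: —
step 7 deliver 0→4: 4={part,t=1,log=-}
step 8 deliver 4→0: —
step 9 deliver 2→4: —
step 10 propose(0,'x'): 0={coor,t=3,log=-}
step 11 deliver 0→4: 4={part,t=2,log=-}
step 12 deliver 4→0: —
step 13 deliver 0→2: 2={part,t=2,log=-}
step 14 deliver 2→0: —
step 15 propose(0,'p'): 0={coor,t=4,log=-}
step 16 deliver 1→0: —
step 17 timeout(0): 0={coor,t=5,log=-}
step 18 timeout(0): 0={coor,t=6,log=-}
step 19 crash(2): 2={✗part,t=2,log=-}

1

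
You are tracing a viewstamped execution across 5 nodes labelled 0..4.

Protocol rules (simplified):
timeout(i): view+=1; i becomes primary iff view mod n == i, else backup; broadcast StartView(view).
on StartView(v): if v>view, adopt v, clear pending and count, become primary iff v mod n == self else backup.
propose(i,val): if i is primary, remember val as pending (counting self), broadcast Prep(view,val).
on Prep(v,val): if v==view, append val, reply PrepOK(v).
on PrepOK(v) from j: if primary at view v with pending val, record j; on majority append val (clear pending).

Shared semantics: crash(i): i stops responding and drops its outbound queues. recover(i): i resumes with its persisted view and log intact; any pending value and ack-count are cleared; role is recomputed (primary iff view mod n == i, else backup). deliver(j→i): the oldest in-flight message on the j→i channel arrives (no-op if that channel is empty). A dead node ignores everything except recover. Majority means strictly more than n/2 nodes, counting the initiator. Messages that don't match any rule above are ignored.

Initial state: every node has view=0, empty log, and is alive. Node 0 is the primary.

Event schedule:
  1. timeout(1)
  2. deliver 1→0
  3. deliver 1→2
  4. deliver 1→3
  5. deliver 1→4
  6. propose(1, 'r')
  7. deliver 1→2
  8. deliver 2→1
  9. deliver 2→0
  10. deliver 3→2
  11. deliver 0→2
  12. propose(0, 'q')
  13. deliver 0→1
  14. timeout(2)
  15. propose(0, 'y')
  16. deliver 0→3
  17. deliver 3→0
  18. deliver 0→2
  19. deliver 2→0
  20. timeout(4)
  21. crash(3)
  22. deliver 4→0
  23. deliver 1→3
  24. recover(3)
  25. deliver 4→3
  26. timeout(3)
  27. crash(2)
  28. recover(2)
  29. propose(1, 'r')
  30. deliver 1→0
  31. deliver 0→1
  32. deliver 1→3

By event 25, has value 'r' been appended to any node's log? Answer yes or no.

yes

after 1 — timeout(1): n1:prim/v1/[-]
after 2 — deliver 1→0: n0:back/v1/[-]
after 3 — deliver 1→2: n2:back/v1/[-]
after 4 — deliver 1→3: n3:back/v1/[-]
after 5 — deliver 1→4: n4:back/v1/[-]
after 6 — propose(1,'r'): ·
after 7 — deliver 1→2: n2:back/v1/[r]
after 8 — deliver 2→1: ·
after 9 — deliver 2→0: ·
after 10 — deliver 3→2: ·
after 11 — deliver 0→2: ·
after 12 — propose(0,'q'): ·
after 13 — deliver 0→1: ·
after 14 — timeout(2): n2:prim/v2/[r]
after 15 — propose(0,'y'): ·
after 16 — deliver 0→3: ·
after 17 — deliver 3→0: ·
after 18 — deliver 0→2: ·
after 19 — deliver 2→0: n0:back/v2/[-]
after 20 — timeout(4): n4:back/v2/[-]
after 21 — crash(3): n3:✗back/v1/[-]
after 22 — deliver 4→0: ·
after 23 — deliver 1→3: ·
after 24 — recover(3): n3:back/v1/[-]
after 25 — deliver 4→3: n3:back/v2/[-]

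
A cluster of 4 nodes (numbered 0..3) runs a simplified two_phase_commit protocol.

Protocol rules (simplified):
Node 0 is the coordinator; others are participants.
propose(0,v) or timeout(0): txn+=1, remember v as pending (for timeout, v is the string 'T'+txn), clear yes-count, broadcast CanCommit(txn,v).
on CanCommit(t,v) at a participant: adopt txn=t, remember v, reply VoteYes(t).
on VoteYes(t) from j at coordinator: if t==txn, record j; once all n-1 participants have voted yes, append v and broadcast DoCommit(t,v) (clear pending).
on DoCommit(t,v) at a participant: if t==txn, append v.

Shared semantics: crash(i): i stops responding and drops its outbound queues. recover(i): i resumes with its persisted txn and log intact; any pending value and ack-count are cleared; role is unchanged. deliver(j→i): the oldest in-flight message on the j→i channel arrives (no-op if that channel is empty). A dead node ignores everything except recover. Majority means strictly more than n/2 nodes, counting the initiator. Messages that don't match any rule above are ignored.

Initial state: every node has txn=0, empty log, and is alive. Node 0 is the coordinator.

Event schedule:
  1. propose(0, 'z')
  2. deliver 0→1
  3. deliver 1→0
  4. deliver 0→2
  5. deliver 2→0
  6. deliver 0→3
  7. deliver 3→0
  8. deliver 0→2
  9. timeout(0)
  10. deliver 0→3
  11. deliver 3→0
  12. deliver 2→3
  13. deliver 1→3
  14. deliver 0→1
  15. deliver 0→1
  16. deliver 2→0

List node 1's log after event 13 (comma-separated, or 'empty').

step 1 propose(0,'z'): 0={coor,t=1,log=-}
step 2 deliver 0→1: 1={part,t=1,log=-}
step 3 deliver 1→0: —
step 4 deliver 0→2: 2={part,t=1,log=-}
step 5 deliver 2→0: —
step 6 deliver 0→3: 3={part,t=1,log=-}
step 7 deliver 3→0: 0={coor,t=1,log=z}
step 8 deliver 0→2: 2={part,t=1,log=z}
step 9 timeout(0): 0={coor,t=2,log=z}
step 10 deliver 0→3: 3={part,t=1,log=z}
step 11 deliver 3→0: —
step 12 deliver 2→3: —
step 13 deliver 1→3: —

empty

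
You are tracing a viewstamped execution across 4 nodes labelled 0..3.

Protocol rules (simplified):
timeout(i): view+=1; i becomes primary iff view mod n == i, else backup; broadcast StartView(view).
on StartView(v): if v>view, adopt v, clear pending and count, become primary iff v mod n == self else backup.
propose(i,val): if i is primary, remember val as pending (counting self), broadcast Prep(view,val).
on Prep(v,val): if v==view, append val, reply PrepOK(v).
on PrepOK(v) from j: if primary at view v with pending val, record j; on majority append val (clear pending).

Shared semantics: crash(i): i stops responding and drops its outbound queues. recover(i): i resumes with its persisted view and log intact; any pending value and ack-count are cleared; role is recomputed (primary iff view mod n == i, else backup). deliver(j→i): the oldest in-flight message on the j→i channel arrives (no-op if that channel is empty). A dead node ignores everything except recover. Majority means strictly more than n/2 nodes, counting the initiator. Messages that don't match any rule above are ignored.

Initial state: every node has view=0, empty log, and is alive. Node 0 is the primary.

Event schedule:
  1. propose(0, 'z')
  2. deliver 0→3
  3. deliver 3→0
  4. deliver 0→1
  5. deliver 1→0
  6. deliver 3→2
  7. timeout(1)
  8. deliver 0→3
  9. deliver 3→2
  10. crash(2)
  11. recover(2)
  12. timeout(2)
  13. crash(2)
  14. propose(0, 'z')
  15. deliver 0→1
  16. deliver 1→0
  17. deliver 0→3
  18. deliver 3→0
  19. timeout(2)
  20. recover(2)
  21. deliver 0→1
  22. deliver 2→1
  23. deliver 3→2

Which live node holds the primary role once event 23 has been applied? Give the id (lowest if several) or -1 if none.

1

1. propose(0,'z'):  nop
2. deliver 0→3:  <3:back v0 z>
3. deliver 3→0:  nop
4. deliver 0→1:  <1:back v0 z>
5. deliver 1→0:  <0:prim v0 z>
6. deliver 3→2:  nop
7. timeout(1):  <1:prim v1 z>
8. deliver 0→3:  nop
9. deliver 3→2:  nop
10. crash(2):  <2:✗back v0 ->
11. recover(2):  <2:back v0 ->
12. timeout(2):  <2:back v1 ->
13. crash(2):  <2:✗back v1 ->
14. propose(0,'z'):  nop
15. deliver 0→1:  nop
16. deliver 1→0:  <0:back v1 z>
17. deliver 0→3:  <3:back v0 z,z>
18. deliver 3→0:  nop
19. timeout(2):  nop
20. recover(2):  <2:back v1 ->
21. deliver 0→1:  nop
22. deliver 2→1:  nop
23. deliver 3→2:  nop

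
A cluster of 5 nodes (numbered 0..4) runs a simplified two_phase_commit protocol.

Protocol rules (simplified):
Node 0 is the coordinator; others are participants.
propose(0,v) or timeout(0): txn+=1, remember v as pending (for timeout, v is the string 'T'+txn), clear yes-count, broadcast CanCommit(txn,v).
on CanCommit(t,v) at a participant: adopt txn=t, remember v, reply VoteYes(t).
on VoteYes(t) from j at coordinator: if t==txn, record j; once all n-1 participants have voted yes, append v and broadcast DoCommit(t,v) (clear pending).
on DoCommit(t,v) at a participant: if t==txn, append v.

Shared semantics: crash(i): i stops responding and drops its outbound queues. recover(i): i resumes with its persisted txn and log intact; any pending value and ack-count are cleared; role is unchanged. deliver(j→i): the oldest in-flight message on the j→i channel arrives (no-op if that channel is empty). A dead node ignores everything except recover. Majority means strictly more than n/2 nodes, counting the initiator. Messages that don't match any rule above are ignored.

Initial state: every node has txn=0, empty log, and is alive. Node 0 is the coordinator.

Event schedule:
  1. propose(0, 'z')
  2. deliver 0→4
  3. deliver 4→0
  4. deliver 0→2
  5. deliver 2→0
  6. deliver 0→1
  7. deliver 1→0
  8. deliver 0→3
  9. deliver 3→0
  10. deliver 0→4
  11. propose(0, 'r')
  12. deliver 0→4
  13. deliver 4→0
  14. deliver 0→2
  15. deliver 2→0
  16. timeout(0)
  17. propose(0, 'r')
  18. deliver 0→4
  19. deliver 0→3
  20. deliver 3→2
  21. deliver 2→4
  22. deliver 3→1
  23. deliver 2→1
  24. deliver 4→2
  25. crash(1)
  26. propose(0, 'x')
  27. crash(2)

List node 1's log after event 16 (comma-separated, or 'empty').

e1 propose(0,'z'): 0[coor,t=1,-]
e2 deliver 0→4: 4[part,t=1,-]
e3 deliver 4→0: ·
e4 deliver 0→2: 2[part,t=1,-]
e5 deliver 2→0: ·
e6 deliver 0→1: 1[part,t=1,-]
e7 deliver 1→0: ·
e8 deliver 0→3: 3[part,t=1,-]
e9 deliver 3→0: 0[coor,t=1,z]
e10 deliver 0→4: 4[part,t=1,z]
e11 propose(0,'r'): 0[coor,t=2,z]
e12 deliver 0→4: 4[part,t=2,z]
e13 deliver 4→0: ·
e14 deliver 0→2: 2[part,t=1,z]
e15 deliver 2→0: ·
e16 timeout(0): 0[coor,t=3,z]

empty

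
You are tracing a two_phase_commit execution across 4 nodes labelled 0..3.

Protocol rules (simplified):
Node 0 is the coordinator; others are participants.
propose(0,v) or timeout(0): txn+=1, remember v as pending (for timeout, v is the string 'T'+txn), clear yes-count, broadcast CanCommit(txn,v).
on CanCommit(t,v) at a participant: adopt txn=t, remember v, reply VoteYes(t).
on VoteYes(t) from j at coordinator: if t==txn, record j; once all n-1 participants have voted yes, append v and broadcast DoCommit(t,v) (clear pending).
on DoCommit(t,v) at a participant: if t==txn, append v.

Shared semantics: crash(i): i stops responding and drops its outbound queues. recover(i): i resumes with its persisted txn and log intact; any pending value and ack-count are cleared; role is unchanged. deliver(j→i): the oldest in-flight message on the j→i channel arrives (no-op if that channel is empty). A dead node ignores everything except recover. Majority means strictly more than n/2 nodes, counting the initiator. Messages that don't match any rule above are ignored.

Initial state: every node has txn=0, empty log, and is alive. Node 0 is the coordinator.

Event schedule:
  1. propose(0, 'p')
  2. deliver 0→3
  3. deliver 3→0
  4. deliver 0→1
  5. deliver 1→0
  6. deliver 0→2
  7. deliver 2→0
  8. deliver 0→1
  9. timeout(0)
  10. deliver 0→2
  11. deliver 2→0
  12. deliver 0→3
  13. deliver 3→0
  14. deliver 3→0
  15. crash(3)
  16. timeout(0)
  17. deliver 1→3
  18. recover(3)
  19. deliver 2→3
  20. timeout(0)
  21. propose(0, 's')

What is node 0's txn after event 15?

step 1 propose(0,'p'): 0={coor,t=1,log=-}
step 2 deliver 0→3: 3={part,t=1,log=-}
step 3 deliver 3→0: —
step 4 deliver 0→1: 1={part,t=1,log=-}
step 5 deliver 1→0: —
step 6 deliver 0→2: 2={part,t=1,log=-}
step 7 deliver 2→0: 0={coor,t=1,log=p}
step 8 deliver 0→1: 1={part,t=1,log=p}
step 9 timeout(0): 0={coor,t=2,log=p}
step 10 deliver 0→2: 2={part,t=1,log=p}
step 11 deliver 2→0: —
step 12 deliver 0→3: 3={part,t=1,log=p}
step 13 deliver 3→0: —
step 14 deliver 3→0: —
step 15 crash(3): 3={✗part,t=1,log=p}

2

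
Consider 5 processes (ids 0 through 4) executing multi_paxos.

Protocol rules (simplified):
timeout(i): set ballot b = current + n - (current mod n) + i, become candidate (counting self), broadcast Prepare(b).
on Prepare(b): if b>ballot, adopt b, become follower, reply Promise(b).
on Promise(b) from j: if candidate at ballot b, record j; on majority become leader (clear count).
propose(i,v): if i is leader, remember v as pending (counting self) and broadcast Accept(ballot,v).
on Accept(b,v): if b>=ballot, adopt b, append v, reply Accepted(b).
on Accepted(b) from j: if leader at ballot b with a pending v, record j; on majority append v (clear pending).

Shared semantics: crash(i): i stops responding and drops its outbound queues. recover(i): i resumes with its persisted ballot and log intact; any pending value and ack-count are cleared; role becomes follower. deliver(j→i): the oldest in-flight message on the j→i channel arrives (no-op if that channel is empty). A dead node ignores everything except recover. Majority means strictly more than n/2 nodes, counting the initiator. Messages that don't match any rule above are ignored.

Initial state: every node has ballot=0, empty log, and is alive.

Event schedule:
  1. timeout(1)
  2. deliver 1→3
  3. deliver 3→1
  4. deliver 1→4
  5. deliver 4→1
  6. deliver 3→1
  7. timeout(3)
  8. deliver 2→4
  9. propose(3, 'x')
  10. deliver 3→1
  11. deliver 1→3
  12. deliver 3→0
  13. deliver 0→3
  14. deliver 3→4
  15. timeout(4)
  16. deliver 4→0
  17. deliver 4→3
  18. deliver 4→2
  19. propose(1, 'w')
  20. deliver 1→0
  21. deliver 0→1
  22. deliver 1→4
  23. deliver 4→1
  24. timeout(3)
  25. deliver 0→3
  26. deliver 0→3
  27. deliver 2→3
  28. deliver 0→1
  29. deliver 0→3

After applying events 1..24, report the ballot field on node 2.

[1] timeout(1) → N1(cand b6 [-])
[2] deliver 1→3 → N3(foll b6 [-])
[3] deliver 3→1 → ∅
[4] deliver 1→4 → N4(foll b6 [-])
[5] deliver 4→1 → N1(lead b6 [-])
[6] deliver 3→1 → ∅
[7] timeout(3) → N3(cand b13 [-])
[8] deliver 2→4 → ∅
[9] propose(3,'x') → ∅
[10] deliver 3→1 → N1(foll b13 [-])
[11] deliver 1→3 → ∅
[12] deliver 3→0 → N0(foll b13 [-])
[13] deliver 0→3 → N3(lead b13 [-])
[14] deliver 3→4 → N4(foll b13 [-])
[15] timeout(4) → N4(cand b19 [-])
[16] deliver 4→0 → N0(foll b19 [-])
[17] deliver 4→3 → ∅
[18] deliver 4→2 → N2(foll b19 [-])
[19] propose(1,'w') → ∅
[20] deliver 1→0 → ∅
[21] deliver 0→1 → ∅
[22] deliver 1→4 → ∅
[23] deliver 4→1 → N1(foll b19 [-])
[24] timeout(3) → N3(cand b18 [-])

19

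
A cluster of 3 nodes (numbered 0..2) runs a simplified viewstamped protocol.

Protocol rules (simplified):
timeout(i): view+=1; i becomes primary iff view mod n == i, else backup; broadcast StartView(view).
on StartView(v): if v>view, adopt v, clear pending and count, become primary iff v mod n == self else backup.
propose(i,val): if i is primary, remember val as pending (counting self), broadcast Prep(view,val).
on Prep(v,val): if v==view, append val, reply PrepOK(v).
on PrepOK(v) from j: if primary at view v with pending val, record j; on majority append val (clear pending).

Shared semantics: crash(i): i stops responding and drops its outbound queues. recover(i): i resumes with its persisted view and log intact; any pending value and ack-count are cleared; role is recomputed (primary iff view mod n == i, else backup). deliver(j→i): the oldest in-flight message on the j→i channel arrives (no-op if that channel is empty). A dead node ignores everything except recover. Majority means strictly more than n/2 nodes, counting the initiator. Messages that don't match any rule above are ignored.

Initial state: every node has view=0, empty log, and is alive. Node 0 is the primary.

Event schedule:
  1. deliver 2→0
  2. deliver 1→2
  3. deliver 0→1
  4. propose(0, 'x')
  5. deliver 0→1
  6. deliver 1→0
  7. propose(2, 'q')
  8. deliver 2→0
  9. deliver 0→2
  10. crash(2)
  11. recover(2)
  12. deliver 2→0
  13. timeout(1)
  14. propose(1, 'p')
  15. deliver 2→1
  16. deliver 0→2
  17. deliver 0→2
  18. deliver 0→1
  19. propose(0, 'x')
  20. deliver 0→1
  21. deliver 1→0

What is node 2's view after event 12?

step 1 deliver 2→0: —
step 2 deliver 1→2: —
step 3 deliver 0→1: —
step 4 propose(0,'x'): —
step 5 deliver 0→1: 1={back,v=0,log=x}
step 6 deliver 1→0: 0={prim,v=0,log=x}
step 7 propose(2,'q'): —
step 8 deliver 2→0: —
step 9 deliver 0→2: 2={back,v=0,log=x}
step 10 crash(2): 2={✗back,v=0,log=x}
step 11 recover(2): 2={back,v=0,log=x}
step 12 deliver 2→0: —

0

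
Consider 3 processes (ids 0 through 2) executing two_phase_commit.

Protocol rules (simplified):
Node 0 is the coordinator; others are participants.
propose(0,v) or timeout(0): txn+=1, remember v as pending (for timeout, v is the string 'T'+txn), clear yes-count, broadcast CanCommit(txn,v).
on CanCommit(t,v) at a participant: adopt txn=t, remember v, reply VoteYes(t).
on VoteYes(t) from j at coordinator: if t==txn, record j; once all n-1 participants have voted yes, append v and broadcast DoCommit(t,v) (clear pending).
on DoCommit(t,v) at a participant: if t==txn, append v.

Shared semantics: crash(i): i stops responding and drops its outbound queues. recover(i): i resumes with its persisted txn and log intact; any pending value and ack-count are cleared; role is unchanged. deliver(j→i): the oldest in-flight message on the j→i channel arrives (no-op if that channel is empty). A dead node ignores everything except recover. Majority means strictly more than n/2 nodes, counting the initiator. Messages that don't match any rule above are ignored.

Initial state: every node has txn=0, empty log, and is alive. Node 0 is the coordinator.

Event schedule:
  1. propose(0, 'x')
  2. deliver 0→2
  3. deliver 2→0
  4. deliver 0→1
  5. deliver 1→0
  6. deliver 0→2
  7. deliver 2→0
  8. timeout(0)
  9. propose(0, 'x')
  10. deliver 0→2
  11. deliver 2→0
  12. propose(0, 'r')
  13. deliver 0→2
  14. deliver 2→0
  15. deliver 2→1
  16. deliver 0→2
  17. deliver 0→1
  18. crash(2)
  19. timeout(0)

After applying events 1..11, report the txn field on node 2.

2

1. propose(0,'x'):  <0:coor t1 ->
2. deliver 0→2:  <2:part t1 ->
3. deliver 2→0:  nop
4. deliver 0→1:  <1:part t1 ->
5. deliver 1→0:  <0:coor t1 x>
6. deliver 0→2:  <2:part t1 x>
7. deliver 2→0:  nop
8. timeout(0):  <0:coor t2 x>
9. propose(0,'x'):  <0:coor t3 x>
10. deliver 0→2:  <2:part t2 x>
11. deliver 2→0:  nop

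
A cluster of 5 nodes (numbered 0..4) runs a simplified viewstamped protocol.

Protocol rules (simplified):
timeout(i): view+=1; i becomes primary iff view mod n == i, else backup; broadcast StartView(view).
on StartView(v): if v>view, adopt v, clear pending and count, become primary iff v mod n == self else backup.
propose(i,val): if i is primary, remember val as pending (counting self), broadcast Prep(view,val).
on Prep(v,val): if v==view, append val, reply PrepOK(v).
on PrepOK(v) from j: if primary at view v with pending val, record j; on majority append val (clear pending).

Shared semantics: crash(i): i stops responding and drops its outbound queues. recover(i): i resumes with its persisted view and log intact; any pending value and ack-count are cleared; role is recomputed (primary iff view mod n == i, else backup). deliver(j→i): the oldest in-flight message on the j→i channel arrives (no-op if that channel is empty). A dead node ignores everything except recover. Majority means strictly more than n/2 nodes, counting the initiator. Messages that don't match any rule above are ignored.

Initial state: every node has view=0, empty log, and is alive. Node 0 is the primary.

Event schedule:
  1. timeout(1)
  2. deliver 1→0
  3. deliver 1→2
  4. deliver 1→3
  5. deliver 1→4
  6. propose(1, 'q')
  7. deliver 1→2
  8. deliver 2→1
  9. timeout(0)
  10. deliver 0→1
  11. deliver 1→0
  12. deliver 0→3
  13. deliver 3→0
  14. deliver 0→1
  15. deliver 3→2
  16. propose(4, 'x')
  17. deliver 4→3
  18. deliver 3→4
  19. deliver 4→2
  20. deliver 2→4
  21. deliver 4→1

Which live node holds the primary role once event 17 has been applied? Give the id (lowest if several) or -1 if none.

-1

step 1 timeout(1): 1={prim,v=1,log=-}
step 2 deliver 1→0: 0={back,v=1,log=-}
step 3 deliver 1→2: 2={back,v=1,log=-}
step 4 deliver 1→3: 3={back,v=1,log=-}
step 5 deliver 1→4: 4={back,v=1,log=-}
step 6 propose(1,'q'): —
step 7 deliver 1→2: 2={back,v=1,log=q}
step 8 deliver 2→1: —
step 9 timeout(0): 0={back,v=2,log=-}
step 10 deliver 0→1: 1={back,v=2,log=-}
step 11 deliver 1→0: —
step 12 deliver 0→3: 3={back,v=2,log=-}
step 13 deliver 3→0: —
step 14 deliver 0→1: —
step 15 deliver 3→2: —
step 16 propose(4,'x'): —
step 17 deliver 4→3: —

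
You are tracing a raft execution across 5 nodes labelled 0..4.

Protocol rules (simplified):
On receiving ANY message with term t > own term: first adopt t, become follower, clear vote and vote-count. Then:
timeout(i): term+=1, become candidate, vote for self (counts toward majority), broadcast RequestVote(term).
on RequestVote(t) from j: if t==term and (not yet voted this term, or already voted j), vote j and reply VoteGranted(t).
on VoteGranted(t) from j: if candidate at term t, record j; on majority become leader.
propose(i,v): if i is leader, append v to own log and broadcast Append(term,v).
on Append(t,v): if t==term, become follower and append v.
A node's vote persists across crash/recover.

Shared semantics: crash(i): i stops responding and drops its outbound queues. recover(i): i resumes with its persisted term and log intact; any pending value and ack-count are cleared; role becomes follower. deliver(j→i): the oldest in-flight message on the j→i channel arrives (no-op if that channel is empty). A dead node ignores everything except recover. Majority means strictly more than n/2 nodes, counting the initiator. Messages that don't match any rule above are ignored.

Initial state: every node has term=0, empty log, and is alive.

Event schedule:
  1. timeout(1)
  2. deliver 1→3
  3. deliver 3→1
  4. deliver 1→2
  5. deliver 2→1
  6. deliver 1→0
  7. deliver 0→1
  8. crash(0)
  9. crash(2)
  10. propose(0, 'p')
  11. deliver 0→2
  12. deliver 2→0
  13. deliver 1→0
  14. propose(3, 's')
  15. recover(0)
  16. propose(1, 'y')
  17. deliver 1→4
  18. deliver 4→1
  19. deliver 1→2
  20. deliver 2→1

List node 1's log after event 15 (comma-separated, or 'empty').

empty

[1] timeout(1) → N1(cand t1 [-])
[2] deliver 1→3 → N3(foll t1 [-])
[3] deliver 3→1 → ∅
[4] deliver 1→2 → N2(foll t1 [-])
[5] deliver 2→1 → N1(lead t1 [-])
[6] deliver 1→0 → N0(foll t1 [-])
[7] deliver 0→1 → ∅
[8] crash(0) → N0(✗foll t1 [-])
[9] crash(2) → N2(✗foll t1 [-])
[10] propose(0,'p') → ∅
[11] deliver 0→2 → ∅
[12] deliver 2→0 → ∅
[13] deliver 1→0 → ∅
[14] propose(3,'s') → ∅
[15] recover(0) → N0(foll t1 [-])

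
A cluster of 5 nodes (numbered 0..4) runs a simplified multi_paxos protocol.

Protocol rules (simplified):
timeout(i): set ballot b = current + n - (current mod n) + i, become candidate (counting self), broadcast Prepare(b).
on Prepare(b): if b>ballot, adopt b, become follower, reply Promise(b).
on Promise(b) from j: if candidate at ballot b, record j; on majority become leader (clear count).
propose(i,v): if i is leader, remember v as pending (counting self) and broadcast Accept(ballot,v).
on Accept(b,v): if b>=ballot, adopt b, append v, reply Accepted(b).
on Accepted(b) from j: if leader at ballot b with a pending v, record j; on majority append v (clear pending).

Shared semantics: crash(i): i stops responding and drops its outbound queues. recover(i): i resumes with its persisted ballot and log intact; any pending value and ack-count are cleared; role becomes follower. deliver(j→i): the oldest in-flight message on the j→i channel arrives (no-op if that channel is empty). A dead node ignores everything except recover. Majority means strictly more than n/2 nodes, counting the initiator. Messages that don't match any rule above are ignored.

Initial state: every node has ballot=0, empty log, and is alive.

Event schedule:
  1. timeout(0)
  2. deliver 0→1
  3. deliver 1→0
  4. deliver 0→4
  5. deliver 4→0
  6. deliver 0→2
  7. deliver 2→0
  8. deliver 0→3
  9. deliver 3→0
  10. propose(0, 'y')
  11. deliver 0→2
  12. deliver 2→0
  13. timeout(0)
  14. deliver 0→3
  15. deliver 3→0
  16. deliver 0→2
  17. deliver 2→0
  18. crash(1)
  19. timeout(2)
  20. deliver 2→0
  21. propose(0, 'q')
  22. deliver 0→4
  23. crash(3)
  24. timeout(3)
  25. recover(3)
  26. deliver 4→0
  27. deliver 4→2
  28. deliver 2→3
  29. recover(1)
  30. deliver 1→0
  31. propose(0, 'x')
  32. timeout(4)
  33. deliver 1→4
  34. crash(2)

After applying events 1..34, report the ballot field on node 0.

17

e1 timeout(0): 0[cand,b=5,-]
e2 deliver 0→1: 1[foll,b=5,-]
e3 deliver 1→0: ·
e4 deliver 0→4: 4[foll,b=5,-]
e5 deliver 4→0: 0[lead,b=5,-]
e6 deliver 0→2: 2[foll,b=5,-]
e7 deliver 2→0: ·
e8 deliver 0→3: 3[foll,b=5,-]
e9 deliver 3→0: ·
e10 propose(0,'y'): ·
e11 deliver 0→2: 2[foll,b=5,y]
e12 deliver 2→0: ·
e13 timeout(0): 0[cand,b=10,-]
e14 deliver 0→3: 3[foll,b=5,y]
e15 deliver 3→0: ·
e16 deliver 0→2: 2[foll,b=10,y]
e17 deliver 2→0: ·
e18 crash(1): 1[✗foll,b=5,-]
e19 timeout(2): 2[cand,b=17,y]
e20 deliver 2→0: 0[foll,b=17,-]
e21 propose(0,'q'): ·
e22 deliver 0→4: 4[foll,b=5,y]
e23 crash(3): 3[✗foll,b=5,y]
e24 timeout(3): ·
e25 recover(3): 3[foll,b=5,y]
e26 deliver 4→0: ·
e27 deliver 4→2: ·
e28 deliver 2→3: 3[foll,b=17,y]
e29 recover(1): 1[foll,b=5,-]
e30 deliver 1→0: ·
e31 propose(0,'x'): ·
e32 timeout(4): 4[cand,b=14,y]
e33 deliver 1→4: ·
e34 crash(2): 2[✗cand,b=17,y]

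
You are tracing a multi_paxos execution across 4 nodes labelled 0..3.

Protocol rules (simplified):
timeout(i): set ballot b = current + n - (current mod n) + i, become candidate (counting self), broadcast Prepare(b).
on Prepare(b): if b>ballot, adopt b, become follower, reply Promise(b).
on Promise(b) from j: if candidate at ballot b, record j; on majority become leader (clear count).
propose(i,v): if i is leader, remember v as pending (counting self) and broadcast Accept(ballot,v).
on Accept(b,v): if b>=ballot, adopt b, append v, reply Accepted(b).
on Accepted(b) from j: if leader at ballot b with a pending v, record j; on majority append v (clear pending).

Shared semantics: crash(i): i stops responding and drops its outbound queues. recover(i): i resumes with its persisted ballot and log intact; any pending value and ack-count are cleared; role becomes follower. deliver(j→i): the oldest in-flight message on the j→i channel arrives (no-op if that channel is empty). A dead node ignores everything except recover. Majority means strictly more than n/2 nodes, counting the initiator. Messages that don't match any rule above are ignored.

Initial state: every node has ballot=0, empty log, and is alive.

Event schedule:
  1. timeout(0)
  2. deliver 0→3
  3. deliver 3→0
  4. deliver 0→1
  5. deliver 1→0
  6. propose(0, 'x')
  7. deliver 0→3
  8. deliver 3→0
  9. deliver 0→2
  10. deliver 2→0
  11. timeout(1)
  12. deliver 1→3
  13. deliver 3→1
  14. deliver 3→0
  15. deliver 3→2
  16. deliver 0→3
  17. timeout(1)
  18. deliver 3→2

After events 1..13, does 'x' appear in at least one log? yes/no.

e1 timeout(0): 0[cand,b=4,-]
e2 deliver 0→3: 3[foll,b=4,-]
e3 deliver 3→0: ·
e4 deliver 0→1: 1[foll,b=4,-]
e5 deliver 1→0: 0[lead,b=4,-]
e6 propose(0,'x'): ·
e7 deliver 0→3: 3[foll,b=4,x]
e8 deliver 3→0: ·
e9 deliver 0→2: 2[foll,b=4,-]
e10 deliver 2→0: ·
e11 timeout(1): 1[cand,b=9,-]
e12 deliver 1→3: 3[foll,b=9,x]
e13 deliver 3→1: ·

yes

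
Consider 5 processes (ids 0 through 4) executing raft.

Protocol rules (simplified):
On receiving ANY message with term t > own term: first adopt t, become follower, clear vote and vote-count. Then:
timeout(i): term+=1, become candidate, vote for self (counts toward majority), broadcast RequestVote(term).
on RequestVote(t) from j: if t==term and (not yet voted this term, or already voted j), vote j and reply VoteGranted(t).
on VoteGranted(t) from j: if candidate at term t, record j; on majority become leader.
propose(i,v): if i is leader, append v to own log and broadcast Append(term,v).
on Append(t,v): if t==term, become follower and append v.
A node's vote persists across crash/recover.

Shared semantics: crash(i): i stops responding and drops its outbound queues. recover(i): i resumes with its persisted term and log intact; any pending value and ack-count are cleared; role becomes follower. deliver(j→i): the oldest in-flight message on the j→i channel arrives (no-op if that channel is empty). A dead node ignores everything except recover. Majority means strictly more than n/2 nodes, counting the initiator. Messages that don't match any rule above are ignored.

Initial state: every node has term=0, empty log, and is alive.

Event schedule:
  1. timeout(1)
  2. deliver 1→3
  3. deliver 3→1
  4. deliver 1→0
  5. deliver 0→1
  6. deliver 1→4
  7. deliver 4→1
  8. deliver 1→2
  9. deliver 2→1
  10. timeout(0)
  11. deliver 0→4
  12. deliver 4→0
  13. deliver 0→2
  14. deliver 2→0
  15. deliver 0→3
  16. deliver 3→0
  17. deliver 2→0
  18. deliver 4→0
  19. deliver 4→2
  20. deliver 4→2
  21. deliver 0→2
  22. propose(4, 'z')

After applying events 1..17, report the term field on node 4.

[1] timeout(1) → N1(cand t1 [-])
[2] deliver 1→3 → N3(foll t1 [-])
[3] deliver 3→1 → ∅
[4] deliver 1→0 → N0(foll t1 [-])
[5] deliver 0→1 → N1(lead t1 [-])
[6] deliver 1→4 → N4(foll t1 [-])
[7] deliver 4→1 → ∅
[8] deliver 1→2 → N2(foll t1 [-])
[9] deliver 2→1 → ∅
[10] timeout(0) → N0(cand t2 [-])
[11] deliver 0→4 → N4(foll t2 [-])
[12] deliver 4→0 → ∅
[13] deliver 0→2 → N2(foll t2 [-])
[14] deliver 2→0 → N0(lead t2 [-])
[15] deliver 0→3 → N3(foll t2 [-])
[16] deliver 3→0 → ∅
[17] deliver 2→0 → ∅

2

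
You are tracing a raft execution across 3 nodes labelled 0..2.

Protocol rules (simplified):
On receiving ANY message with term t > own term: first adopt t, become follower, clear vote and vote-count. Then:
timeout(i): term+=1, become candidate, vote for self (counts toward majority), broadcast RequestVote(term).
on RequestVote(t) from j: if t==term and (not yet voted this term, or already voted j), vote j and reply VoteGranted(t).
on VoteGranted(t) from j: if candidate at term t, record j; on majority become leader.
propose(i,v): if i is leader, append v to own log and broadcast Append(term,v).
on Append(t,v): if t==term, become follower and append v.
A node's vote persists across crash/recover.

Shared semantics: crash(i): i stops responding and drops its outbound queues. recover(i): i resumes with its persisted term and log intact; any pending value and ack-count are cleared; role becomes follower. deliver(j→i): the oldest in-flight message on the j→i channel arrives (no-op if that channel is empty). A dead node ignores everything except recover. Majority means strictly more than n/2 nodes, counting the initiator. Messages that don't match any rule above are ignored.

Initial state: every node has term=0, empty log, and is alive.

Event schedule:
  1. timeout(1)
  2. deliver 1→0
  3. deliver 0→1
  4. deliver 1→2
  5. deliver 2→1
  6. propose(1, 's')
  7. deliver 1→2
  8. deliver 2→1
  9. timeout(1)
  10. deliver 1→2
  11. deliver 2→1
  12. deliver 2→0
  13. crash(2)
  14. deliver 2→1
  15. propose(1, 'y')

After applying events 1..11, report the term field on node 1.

2

1. timeout(1):  <1:cand t1 ->
2. deliver 1→0:  <0:foll t1 ->
3. deliver 0→1:  <1:lead t1 ->
4. deliver 1→2:  <2:foll t1 ->
5. deliver 2→1:  nop
6. propose(1,'s'):  <1:lead t1 s>
7. deliver 1→2:  <2:foll t1 s>
8. deliver 2→1:  nop
9. timeout(1):  <1:cand t2 s>
10. deliver 1→2:  <2:foll t2 s>
11. deliver 2→1:  <1:lead t2 s>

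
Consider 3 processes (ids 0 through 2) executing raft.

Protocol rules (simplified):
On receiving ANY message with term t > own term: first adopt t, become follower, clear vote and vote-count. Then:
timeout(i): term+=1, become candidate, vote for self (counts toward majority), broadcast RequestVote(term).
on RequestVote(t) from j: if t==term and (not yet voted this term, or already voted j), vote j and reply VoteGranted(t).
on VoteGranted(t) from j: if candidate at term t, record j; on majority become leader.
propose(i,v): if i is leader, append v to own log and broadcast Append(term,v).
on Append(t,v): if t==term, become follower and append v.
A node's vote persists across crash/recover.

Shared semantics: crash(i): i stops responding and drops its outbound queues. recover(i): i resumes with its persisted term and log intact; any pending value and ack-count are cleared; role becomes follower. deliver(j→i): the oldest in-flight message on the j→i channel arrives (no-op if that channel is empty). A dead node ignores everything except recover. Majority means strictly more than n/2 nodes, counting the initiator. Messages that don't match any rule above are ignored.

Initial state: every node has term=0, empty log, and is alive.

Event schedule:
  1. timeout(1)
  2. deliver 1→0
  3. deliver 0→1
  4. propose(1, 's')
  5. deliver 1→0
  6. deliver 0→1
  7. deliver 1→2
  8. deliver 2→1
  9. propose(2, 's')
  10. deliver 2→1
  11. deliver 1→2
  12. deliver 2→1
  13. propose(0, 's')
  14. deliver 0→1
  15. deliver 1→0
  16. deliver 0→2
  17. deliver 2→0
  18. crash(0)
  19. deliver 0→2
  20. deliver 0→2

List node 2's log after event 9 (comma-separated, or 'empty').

empty

e1 timeout(1): 1[cand,t=1,-]
e2 deliver 1→0: 0[foll,t=1,-]
e3 deliver 0→1: 1[lead,t=1,-]
e4 propose(1,'s'): 1[lead,t=1,s]
e5 deliver 1→0: 0[foll,t=1,s]
e6 deliver 0→1: ·
e7 deliver 1→2: 2[foll,t=1,-]
e8 deliver 2→1: ·
e9 propose(2,'s'): ·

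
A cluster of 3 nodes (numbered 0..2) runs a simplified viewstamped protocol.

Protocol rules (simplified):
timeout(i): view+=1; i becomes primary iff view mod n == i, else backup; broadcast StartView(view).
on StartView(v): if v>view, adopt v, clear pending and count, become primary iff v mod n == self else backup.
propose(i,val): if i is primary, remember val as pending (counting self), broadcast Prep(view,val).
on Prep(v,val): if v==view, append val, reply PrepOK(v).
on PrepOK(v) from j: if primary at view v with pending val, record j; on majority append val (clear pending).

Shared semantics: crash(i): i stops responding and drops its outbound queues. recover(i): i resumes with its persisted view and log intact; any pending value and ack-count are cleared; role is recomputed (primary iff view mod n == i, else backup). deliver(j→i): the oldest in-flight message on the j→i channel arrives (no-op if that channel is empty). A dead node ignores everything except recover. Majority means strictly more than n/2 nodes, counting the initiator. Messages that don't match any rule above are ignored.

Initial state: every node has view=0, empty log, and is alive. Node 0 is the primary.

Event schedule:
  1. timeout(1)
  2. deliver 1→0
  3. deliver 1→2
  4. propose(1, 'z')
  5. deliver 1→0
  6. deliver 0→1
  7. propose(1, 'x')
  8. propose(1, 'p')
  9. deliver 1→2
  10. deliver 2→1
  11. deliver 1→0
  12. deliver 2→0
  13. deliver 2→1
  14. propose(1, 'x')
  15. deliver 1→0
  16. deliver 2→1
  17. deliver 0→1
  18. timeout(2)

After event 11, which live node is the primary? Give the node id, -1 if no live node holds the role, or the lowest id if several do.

step 1 timeout(1): 1={prim,v=1,log=-}
step 2 deliver 1→0: 0={back,v=1,log=-}
step 3 deliver 1→2: 2={back,v=1,log=-}
step 4 propose(1,'z'): —
step 5 deliver 1→0: 0={back,v=1,log=z}
step 6 deliver 0→1: 1={prim,v=1,log=z}
step 7 propose(1,'x'): —
step 8 propose(1,'p'): —
step 9 deliver 1→2: 2={back,v=1,log=z}
step 10 deliver 2→1: 1={prim,v=1,log=z,p}
step 11 deliver 1→0: 0={back,v=1,log=z,x}

1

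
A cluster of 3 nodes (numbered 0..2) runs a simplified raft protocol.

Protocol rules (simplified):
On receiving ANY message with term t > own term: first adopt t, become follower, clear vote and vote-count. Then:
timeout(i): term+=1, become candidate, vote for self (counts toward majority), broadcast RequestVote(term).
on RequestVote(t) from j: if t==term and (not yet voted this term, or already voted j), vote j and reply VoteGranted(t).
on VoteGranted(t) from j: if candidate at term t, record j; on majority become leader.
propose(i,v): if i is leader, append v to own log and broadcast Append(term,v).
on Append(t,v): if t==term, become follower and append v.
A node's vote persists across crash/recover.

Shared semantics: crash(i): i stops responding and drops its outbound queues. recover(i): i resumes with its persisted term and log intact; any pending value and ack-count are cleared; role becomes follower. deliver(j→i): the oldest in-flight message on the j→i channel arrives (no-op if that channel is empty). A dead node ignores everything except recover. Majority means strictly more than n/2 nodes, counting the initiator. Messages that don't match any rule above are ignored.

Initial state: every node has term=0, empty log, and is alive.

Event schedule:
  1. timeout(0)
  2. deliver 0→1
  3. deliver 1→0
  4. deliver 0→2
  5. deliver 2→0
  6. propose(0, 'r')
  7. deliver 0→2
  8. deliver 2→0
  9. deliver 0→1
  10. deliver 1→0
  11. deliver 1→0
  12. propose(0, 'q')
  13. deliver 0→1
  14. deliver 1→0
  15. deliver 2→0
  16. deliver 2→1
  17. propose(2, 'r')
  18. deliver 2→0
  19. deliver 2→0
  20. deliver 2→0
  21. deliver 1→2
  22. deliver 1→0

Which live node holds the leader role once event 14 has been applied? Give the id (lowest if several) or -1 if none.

step 1 timeout(0): 0={cand,t=1,log=-}
step 2 deliver 0→1: 1={foll,t=1,log=-}
step 3 deliver 1→0: 0={lead,t=1,log=-}
step 4 deliver 0→2: 2={foll,t=1,log=-}
step 5 deliver 2→0: —
step 6 propose(0,'r'): 0={lead,t=1,log=r}
step 7 deliver 0→2: 2={foll,t=1,log=r}
step 8 deliver 2→0: —
step 9 deliver 0→1: 1={foll,t=1,log=r}
step 10 deliver 1→0: —
step 11 deliver 1→0: —
step 12 propose(0,'q'): 0={lead,t=1,log=r,q}
step 13 deliver 0→1: 1={foll,t=1,log=r,q}
step 14 deliver 1→0: —

0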